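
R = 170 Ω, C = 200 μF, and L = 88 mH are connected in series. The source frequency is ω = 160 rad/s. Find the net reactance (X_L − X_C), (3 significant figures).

X_L = ωL = 14.1 Ω
X_C = 1/(ωC) = 31.2 Ω
X = 14.1 − 31.2 = -17.2 Ω

-17.2 Ω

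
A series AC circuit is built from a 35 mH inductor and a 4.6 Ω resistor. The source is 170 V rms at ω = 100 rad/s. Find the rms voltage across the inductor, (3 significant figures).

X_L = ωL = 3.50 Ω
Z = 4.60 + j3.50 Ω
|Z| = √(4.60² + 3.50²) = 5.78 Ω
I = V/|Z| = 29.4 A
V_L = I·|Z_L| = 29.4 × 3.50 = 103 V

103 V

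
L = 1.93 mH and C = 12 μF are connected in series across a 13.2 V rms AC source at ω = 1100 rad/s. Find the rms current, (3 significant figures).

X_L = ωL = 2.12 Ω
X_C = 1/(ωC) = 75.8 Ω
Net reactance X = X_L − X_C = -73.6 Ω
Z = − j73.6 Ω
|Z| = √(0² + 73.6²) = 73.6 Ω
I = V/|Z| = 13.2/73.6 = 179 mA

179 mA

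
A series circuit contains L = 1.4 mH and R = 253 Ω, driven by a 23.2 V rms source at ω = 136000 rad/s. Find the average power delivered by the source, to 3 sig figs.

X_L = ωL = 190 Ω
Z = 253 + j190 Ω
|Z| = √(253² + 190²) = 317 Ω
∠Z = arctan(190/253) = 37.0°
I = V/|Z| = 73.3 mA
P = VI cos φ = 23.2 × 0.0733 × cos(37.0°) = 1.36 W

1.36 W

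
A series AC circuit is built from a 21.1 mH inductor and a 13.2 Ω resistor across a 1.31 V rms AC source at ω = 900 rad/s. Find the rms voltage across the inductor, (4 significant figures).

X_L = ωL = 18.99 Ω
Z = 13.20 + j18.99 Ω
|Z| = √(13.20² + 18.99²) = 23.13 Ω
I = V/|Z| = 56.64 mA
V_L = I·|Z_L| = 0.05664 × 18.99 = 1.076 V

1.076 V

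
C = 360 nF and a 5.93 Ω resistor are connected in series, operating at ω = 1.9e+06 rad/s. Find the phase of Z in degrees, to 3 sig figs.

X_C = 1/(ωC) = 1.46 Ω
Z = 5.93 − j1.46 Ω
|Z| = √(5.93² + 1.46²) = 6.11 Ω
∠Z = arctan(-1.46/5.93) = -13.8°

-13.8°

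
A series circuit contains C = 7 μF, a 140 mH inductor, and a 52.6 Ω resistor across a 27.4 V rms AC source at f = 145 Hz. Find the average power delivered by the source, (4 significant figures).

10.90 W

ω = 2πf = 911.1 rad/s
X_L = ωL = 127.5 Ω
X_C = 1/(ωC) = 156.8 Ω
Net reactance X = X_L − X_C = -29.25 Ω
Z = 52.60 − j29.25 Ω
|Z| = √(52.60² + 29.25²) = 60.19 Ω
∠Z = arctan(-29.25/52.60) = -29.08°
I = V/|Z| = 455.2 mA
P = VI cos φ = 27.4 × 0.4552 × cos(-29.08°) = 10.90 W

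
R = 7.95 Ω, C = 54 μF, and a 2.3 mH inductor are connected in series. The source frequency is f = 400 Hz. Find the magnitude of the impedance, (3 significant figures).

ω = 2πf = 2513 rad/s
X_L = ωL = 5.78 Ω
X_C = 1/(ωC) = 7.37 Ω
Net reactance X = X_L − X_C = -1.59 Ω
Z = 7.95 − j1.59 Ω
|Z| = √(7.95² + 1.59²) = 8.11 Ω

8.11 Ω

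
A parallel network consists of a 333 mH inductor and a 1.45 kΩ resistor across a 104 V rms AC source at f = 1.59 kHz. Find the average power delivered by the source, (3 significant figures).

ω = 2πf = 9990 rad/s
X_L = ωL = 3330 Ω
Parallel: admittances add. Y = 1/R + 1/(jωL)
Y = (0.000690 − j0.000301) S
|Y| = 0.000752 S → |Z| = 1/|Y| = 1330 Ω, ∠Z = −∠Y = 23.6°
I = V/|Z| = 78.2 mA
P = VI cos φ = 104 × 0.0782 × cos(23.6°) = 7.46 W

7.46 W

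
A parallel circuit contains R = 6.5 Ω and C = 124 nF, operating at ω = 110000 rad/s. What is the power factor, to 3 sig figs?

X_C = 1/(ωC) = 73.3 Ω
Parallel: admittances add. Y = 1/R + jωC
Y = (0.154 + j0.0136) S
|Y| = 0.154 S → |Z| = 1/|Y| = 6.47 Ω, ∠Z = −∠Y = -5.07°
cos φ = cos(-5.07°) = 0.996

0.996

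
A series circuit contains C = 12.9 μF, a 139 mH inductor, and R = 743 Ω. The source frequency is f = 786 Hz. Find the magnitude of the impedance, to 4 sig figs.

1001 Ω

ω = 2πf = 4939 rad/s
X_L = ωL = 686.5 Ω
X_C = 1/(ωC) = 15.70 Ω
Net reactance X = X_L − X_C = 670.8 Ω
Z = 743.0 + j670.8 Ω
|Z| = √(743.0² + 670.8²) = 1001 Ω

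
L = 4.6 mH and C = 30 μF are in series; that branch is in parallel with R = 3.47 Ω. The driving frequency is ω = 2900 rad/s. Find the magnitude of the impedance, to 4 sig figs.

1.630 Ω

X_L = ωL = 13.34 Ω
X_C = 1/(ωC) = 11.49 Ω
Branch 1: Z₁ = R = 3.470 Ω
Branch 2 (series LC): Z₂ = j(X_L − X_C) = j1.846 Ω
Parallel: Z = Z₁Z₂/(Z₁+Z₂), |Z| = 1.630 Ω, ∠Z = 61.99°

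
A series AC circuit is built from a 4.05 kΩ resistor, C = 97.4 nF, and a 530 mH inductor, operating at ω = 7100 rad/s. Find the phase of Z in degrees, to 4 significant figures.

X_L = ωL = 3763 Ω
X_C = 1/(ωC) = 1446 Ω
Net reactance X = X_L − X_C = 2317 Ω
Z = 4050 + j2317 Ω
|Z| = √(4050² + 2317²) = 4666 Ω
∠Z = arctan(2317/4050) = 29.77°

29.77°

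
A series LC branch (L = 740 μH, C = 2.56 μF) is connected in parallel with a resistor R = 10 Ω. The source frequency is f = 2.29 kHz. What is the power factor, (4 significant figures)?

0.8552

ω = 2πf = 14390 rad/s
X_L = ωL = 10.65 Ω
X_C = 1/(ωC) = 27.15 Ω
Branch 1: Z₁ = R = 10.00 Ω
Branch 2 (series LC): Z₂ = j(X_L − X_C) = −j16.50 Ω
Parallel: Z = Z₁Z₂/(Z₁+Z₂), |Z| = 8.552 Ω, ∠Z = -31.22°
cos φ = cos(-31.22°) = 0.8552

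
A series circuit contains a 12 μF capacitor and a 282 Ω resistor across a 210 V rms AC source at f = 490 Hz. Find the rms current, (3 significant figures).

741 mA

ω = 2πf = 3079 rad/s
X_C = 1/(ωC) = 27.1 Ω
Z = 282 − j27.1 Ω
|Z| = √(282² + 27.1²) = 283 Ω
I = V/|Z| = 210/283 = 741 mA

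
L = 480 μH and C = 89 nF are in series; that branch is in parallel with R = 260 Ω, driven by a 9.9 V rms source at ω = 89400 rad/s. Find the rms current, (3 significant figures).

126 mA

X_L = ωL = 42.9 Ω
X_C = 1/(ωC) = 126 Ω
Branch 1: Z₁ = R = 260 Ω
Branch 2 (series LC): Z₂ = j(X_L − X_C) = −j82.8 Ω
Parallel: Z = Z₁Z₂/(Z₁+Z₂), |Z| = 78.9 Ω, ∠Z = -72.3°
I = V/|Z| = 9.9/78.9 = 126 mA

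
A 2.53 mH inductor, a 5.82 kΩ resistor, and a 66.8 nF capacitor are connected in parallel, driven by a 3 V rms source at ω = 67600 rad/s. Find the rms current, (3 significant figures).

X_L = ωL = 171 Ω
X_C = 1/(ωC) = 221 Ω
Parallel: admittances add. Y = 1/R + 1/(jωL) + jωC
Y = (0.000172 − j0.00133) S
|Y| = 0.00134 S → |Z| = 1/|Y| = 745 Ω, ∠Z = −∠Y = 82.6°
I = V/|Z| = 3/745 = 4.03 mA

4.03 mA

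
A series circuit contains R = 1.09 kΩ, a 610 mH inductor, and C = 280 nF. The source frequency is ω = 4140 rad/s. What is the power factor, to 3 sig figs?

0.548

X_L = ωL = 2530 Ω
X_C = 1/(ωC) = 863 Ω
Net reactance X = X_L − X_C = 1660 Ω
Z = 1090 + j1660 Ω
|Z| = √(1090² + 1660²) = 1990 Ω
∠Z = arctan(1660/1090) = 56.8°
cos φ = cos(56.8°) = 0.548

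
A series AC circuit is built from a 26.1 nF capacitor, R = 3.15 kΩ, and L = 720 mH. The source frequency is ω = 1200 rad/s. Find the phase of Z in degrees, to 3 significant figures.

-84.2°

X_L = ωL = 864 Ω
X_C = 1/(ωC) = 31900 Ω
Net reactance X = X_L − X_C = -31100 Ω
Z = 3150 − j31100 Ω
|Z| = √(3150² + 31100²) = 31200 Ω
∠Z = arctan(-31100/3150) = -84.2°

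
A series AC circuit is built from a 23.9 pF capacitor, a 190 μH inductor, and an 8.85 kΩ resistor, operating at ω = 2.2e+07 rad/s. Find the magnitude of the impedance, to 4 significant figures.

9139 Ω

X_L = ωL = 4180 Ω
X_C = 1/(ωC) = 1902 Ω
Net reactance X = X_L − X_C = 2278 Ω
Z = 8850 + j2278 Ω
|Z| = √(8850² + 2278²) = 9139 Ω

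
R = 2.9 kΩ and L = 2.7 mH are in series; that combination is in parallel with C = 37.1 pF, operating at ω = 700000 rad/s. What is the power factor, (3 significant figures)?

0.878

X_L = ωL = 1890 Ω
X_C = 1/(ωC) = 38500 Ω
Branch 1 (R+jX_L): Z₁ = 2900 + j1890 Ω, |Z₁| = 3460 Ω
Branch 2 (−jX_C): Z₂ = −j38500 Ω
Parallel: Z = Z₁Z₂/(Z₁+Z₂), |Z| = 3630 Ω, ∠Z = 28.6°
cos φ = cos(28.6°) = 0.878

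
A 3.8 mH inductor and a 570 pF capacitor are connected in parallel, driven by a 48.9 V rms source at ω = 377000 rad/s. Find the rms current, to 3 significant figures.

X_L = ωL = 1430 Ω
X_C = 1/(ωC) = 4650 Ω
Parallel: admittances add. Y = 1/(jωL) + jωC
Y = (0 − j0.000483) S
|Y| = 0.000483 S → |Z| = 1/|Y| = 2070 Ω, ∠Z = −∠Y = 90.0°
I = V/|Z| = 48.9/2070 = 23.6 mA

23.6 mA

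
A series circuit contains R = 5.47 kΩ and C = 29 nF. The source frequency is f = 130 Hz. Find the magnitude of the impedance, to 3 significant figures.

42600 Ω

ω = 2πf = 816.8 rad/s
X_C = 1/(ωC) = 42200 Ω
Z = 5470 − j42200 Ω
|Z| = √(5470² + 42200²) = 42600 Ω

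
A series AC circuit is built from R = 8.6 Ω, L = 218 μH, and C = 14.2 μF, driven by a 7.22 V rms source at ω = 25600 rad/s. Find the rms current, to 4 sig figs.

X_L = ωL = 5.581 Ω
X_C = 1/(ωC) = 2.751 Ω
Net reactance X = X_L − X_C = 2.830 Ω
Z = 8.600 + j2.830 Ω
|Z| = √(8.600² + 2.830²) = 9.054 Ω
I = V/|Z| = 7.22/9.054 = 797.5 mA

797.5 mA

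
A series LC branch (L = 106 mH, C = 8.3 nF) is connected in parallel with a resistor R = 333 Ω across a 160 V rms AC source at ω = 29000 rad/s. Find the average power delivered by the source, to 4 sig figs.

X_L = ωL = 3074 Ω
X_C = 1/(ωC) = 4155 Ω
Branch 1: Z₁ = R = 333.0 Ω
Branch 2 (series LC): Z₂ = j(X_L − X_C) = −j1081 Ω
Parallel: Z = Z₁Z₂/(Z₁+Z₂), |Z| = 318.2 Ω, ∠Z = -17.13°
I = V/|Z| = 502.8 mA
P = VI cos φ = 160 × 0.5028 × cos(-17.13°) = 76.88 W

76.88 W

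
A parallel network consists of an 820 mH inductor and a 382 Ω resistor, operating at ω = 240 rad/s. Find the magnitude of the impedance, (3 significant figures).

X_L = ωL = 197 Ω
Parallel: admittances add. Y = 1/R + 1/(jωL)
Y = (0.00262 − j0.00508) S
|Y| = 0.00572 S → |Z| = 1/|Y| = 175 Ω, ∠Z = −∠Y = 62.7°

175 Ω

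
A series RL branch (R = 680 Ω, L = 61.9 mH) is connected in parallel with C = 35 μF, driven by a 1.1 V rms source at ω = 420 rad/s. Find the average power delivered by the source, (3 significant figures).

1.78 mW

X_L = ωL = 26.0 Ω
X_C = 1/(ωC) = 68.0 Ω
Branch 1 (R+jX_L): Z₁ = 680 + j26.0 Ω, |Z₁| = 680 Ω
Branch 2 (−jX_C): Z₂ = −j68.0 Ω
Parallel: Z = Z₁Z₂/(Z₁+Z₂), |Z| = 67.9 Ω, ∠Z = -84.3°
I = V/|Z| = 16.2 mA
P = VI cos φ = 1.1 × 0.0162 × cos(-84.3°) = 1.78 mW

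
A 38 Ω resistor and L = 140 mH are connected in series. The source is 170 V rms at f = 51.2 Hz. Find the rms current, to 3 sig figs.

2.88 A

ω = 2πf = 321.7 rad/s
X_L = ωL = 45.0 Ω
Z = 38.0 + j45.0 Ω
|Z| = √(38.0² + 45.0²) = 58.9 Ω
I = V/|Z| = 170/58.9 = 2.88 A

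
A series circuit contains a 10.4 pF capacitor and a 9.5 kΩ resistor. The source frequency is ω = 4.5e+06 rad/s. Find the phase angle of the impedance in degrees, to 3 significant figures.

-66.0°

X_C = 1/(ωC) = 21400 Ω
Z = 9500 − j21400 Ω
|Z| = √(9500² + 21400²) = 23400 Ω
∠Z = arctan(-21400/9500) = -66.0°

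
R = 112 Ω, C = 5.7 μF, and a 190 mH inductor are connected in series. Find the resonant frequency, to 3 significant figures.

ω₀ = 1/√(LC) = 1/√(0.19 × 5.7e-06) = 960.9 rad/s
f₀ = ω₀/(2π) = 153 Hz

153 Hz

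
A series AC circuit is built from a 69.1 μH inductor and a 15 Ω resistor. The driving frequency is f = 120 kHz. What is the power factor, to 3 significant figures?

ω = 2πf = 754000 rad/s
X_L = ωL = 52.1 Ω
Z = 15.0 + j52.1 Ω
|Z| = √(15.0² + 52.1²) = 54.2 Ω
∠Z = arctan(52.1/15.0) = 73.9°
cos φ = cos(73.9°) = 0.277

0.277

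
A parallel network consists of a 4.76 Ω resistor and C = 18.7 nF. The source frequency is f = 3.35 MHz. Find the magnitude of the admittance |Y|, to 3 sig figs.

446 mS

ω = 2πf = 2.105e+07 rad/s
X_C = 1/(ωC) = 2.54 Ω
Parallel: admittances add. Y = 1/R + jωC
Y = (0.210 + j0.394) S
|Y| = 0.446 S → |Z| = 1/|Y| = 2.24 Ω, ∠Z = −∠Y = -61.9°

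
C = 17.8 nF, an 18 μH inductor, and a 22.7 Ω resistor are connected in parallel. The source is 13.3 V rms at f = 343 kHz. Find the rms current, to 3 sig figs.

609 mA

ω = 2πf = 2.155e+06 rad/s
X_L = ωL = 38.8 Ω
X_C = 1/(ωC) = 26.1 Ω
Parallel: admittances add. Y = 1/R + 1/(jωL) + jωC
Y = (0.0441 + j0.0126) S
|Y| = 0.0458 S → |Z| = 1/|Y| = 21.8 Ω, ∠Z = −∠Y = -15.9°
I = V/|Z| = 13.3/21.8 = 609 mA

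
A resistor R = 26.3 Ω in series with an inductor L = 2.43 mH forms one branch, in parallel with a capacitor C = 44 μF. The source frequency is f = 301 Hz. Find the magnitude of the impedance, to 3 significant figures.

11.7 Ω

ω = 2πf = 1891 rad/s
X_L = ωL = 4.60 Ω
X_C = 1/(ωC) = 12.0 Ω
Branch 1 (R+jX_L): Z₁ = 26.3 + j4.60 Ω, |Z₁| = 26.7 Ω
Branch 2 (−jX_C): Z₂ = −j12.0 Ω
Parallel: Z = Z₁Z₂/(Z₁+Z₂), |Z| = 11.7 Ω, ∠Z = -64.3°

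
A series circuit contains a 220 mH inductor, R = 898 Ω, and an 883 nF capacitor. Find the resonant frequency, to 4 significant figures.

361.1 Hz

ω₀ = 1/√(LC) = 1/√(0.22 × 8.83e-07) = 2269 rad/s
f₀ = ω₀/(2π) = 361.1 Hz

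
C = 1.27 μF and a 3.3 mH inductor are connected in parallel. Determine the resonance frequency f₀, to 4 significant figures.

ω₀ = 1/√(LC) = 1/√(0.0033 × 1.27e-06) = 15450 rad/s
f₀ = ω₀/(2π) = 2.458 kHz

2.458 kHz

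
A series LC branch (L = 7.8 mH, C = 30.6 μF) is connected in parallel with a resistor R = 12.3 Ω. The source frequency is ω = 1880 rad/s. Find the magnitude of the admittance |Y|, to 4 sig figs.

376.7 mS

X_L = ωL = 14.66 Ω
X_C = 1/(ωC) = 17.38 Ω
Branch 1: Z₁ = R = 12.30 Ω
Branch 2 (series LC): Z₂ = j(X_L − X_C) = −j2.719 Ω
Parallel: Z = Z₁Z₂/(Z₁+Z₂), |Z| = 2.655 Ω, ∠Z = -77.54°
|Y| = 1/|Z| = 376.7 mS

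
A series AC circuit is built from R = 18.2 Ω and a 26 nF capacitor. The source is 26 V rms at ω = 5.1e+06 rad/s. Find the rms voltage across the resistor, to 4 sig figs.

X_C = 1/(ωC) = 7.541 Ω
Z = 18.20 − j7.541 Ω
|Z| = √(18.20² + 7.541²) = 19.70 Ω
I = V/|Z| = 1.320 A
V_R = I·|Z_R| = 1.320 × 18.20 = 24.02 V

24.02 V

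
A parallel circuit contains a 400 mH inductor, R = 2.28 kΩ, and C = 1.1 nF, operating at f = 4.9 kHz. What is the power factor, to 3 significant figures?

0.994

ω = 2πf = 30790 rad/s
X_L = ωL = 12300 Ω
X_C = 1/(ωC) = 29500 Ω
Parallel: admittances add. Y = 1/R + 1/(jωL) + jωC
Y = (0.000439 − j4.73e-05) S
|Y| = 0.000441 S → |Z| = 1/|Y| = 2270 Ω, ∠Z = −∠Y = 6.16°
cos φ = cos(6.16°) = 0.994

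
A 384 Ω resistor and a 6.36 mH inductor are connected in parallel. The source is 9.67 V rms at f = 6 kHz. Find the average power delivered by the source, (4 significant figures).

ω = 2πf = 37700 rad/s
X_L = ωL = 239.8 Ω
Parallel: admittances add. Y = 1/R + 1/(jωL)
Y = (0.002604 − j0.004171) S
|Y| = 0.004917 S → |Z| = 1/|Y| = 203.4 Ω, ∠Z = −∠Y = 58.02°
I = V/|Z| = 47.55 mA
P = VI cos φ = 9.67 × 0.04755 × cos(58.02°) = 243.5 mW

243.5 mW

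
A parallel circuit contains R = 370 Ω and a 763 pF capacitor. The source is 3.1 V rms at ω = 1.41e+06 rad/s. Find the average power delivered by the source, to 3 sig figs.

26.0 mW

X_C = 1/(ωC) = 930 Ω
Parallel: admittances add. Y = 1/R + jωC
Y = (0.00270 + j0.00108) S
|Y| = 0.00291 S → |Z| = 1/|Y| = 344 Ω, ∠Z = −∠Y = -21.7°
I = V/|Z| = 9.02 mA
P = VI cos φ = 3.1 × 0.00902 × cos(-21.7°) = 26.0 mW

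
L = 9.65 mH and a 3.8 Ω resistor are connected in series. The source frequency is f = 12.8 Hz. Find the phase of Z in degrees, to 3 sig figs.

ω = 2πf = 80.42 rad/s
X_L = ωL = 0.776 Ω
Z = 3.80 + j0.776 Ω
|Z| = √(3.80² + 0.776²) = 3.88 Ω
∠Z = arctan(0.776/3.80) = 11.5°

11.5°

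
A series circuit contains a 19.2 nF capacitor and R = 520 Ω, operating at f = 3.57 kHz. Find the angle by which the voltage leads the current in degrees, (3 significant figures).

-77.4°

ω = 2πf = 22430 rad/s
X_C = 1/(ωC) = 2320 Ω
Z = 520 − j2320 Ω
|Z| = √(520² + 2320²) = 2380 Ω
∠Z = arctan(-2320/520) = -77.4°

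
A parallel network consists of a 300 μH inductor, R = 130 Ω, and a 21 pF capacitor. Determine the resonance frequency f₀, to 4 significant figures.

ω₀ = 1/√(LC) = 1/√(0.0003 × 2.1e-11) = 1.26e+07 rad/s
f₀ = ω₀/(2π) = 2.005 MHz

2.005 MHz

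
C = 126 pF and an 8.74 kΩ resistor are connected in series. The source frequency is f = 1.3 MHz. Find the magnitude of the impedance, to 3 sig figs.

ω = 2πf = 8.168e+06 rad/s
X_C = 1/(ωC) = 972 Ω
Z = 8740 − j972 Ω
|Z| = √(8740² + 972²) = 8790 Ω

8790 Ω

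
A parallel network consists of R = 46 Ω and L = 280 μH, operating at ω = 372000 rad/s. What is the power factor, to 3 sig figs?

0.915

X_L = ωL = 104 Ω
Parallel: admittances add. Y = 1/R + 1/(jωL)
Y = (0.0217 − j0.00960) S
|Y| = 0.0238 S → |Z| = 1/|Y| = 42.1 Ω, ∠Z = −∠Y = 23.8°
cos φ = cos(23.8°) = 0.915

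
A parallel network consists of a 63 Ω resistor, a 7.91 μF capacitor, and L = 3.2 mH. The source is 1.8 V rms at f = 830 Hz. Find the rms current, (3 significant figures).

ω = 2πf = 5215 rad/s
X_L = ωL = 16.7 Ω
X_C = 1/(ωC) = 24.2 Ω
Parallel: admittances add. Y = 1/R + 1/(jωL) + jωC
Y = (0.0159 − j0.0187) S
|Y| = 0.0245 S → |Z| = 1/|Y| = 40.8 Ω, ∠Z = −∠Y = 49.6°
I = V/|Z| = 1.8/40.8 = 44.1 mA

44.1 mA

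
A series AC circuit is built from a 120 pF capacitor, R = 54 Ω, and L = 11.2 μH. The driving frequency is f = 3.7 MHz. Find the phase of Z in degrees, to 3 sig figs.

ω = 2πf = 2.325e+07 rad/s
X_L = ωL = 260 Ω
X_C = 1/(ωC) = 358 Ω
Net reactance X = X_L − X_C = -98.1 Ω
Z = 54.0 − j98.1 Ω
|Z| = √(54.0² + 98.1²) = 112 Ω
∠Z = arctan(-98.1/54.0) = -61.2°

-61.2°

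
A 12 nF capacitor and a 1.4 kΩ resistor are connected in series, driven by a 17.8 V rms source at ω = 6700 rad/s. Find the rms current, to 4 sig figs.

X_C = 1/(ωC) = 12440 Ω
Z = 1400 − j12440 Ω
|Z| = √(1400² + 12440²) = 12520 Ω
I = V/|Z| = 17.8/12520 = 1.422 mA

1.422 mA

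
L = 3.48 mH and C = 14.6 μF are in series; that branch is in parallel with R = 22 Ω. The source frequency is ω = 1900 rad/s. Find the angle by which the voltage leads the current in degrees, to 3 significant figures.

X_L = ωL = 6.61 Ω
X_C = 1/(ωC) = 36.0 Ω
Branch 1: Z₁ = R = 22.0 Ω
Branch 2 (series LC): Z₂ = j(X_L − X_C) = −j29.4 Ω
Parallel: Z = Z₁Z₂/(Z₁+Z₂), |Z| = 17.6 Ω, ∠Z = -36.8°

-36.8°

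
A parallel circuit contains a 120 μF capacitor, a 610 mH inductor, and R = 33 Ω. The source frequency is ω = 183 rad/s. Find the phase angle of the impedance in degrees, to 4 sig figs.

X_L = ωL = 111.6 Ω
X_C = 1/(ωC) = 45.54 Ω
Parallel: admittances add. Y = 1/R + 1/(jωL) + jωC
Y = (0.03030 + j0.01300) S
|Y| = 0.03297 S → |Z| = 1/|Y| = 30.33 Ω, ∠Z = −∠Y = -23.22°

-23.22°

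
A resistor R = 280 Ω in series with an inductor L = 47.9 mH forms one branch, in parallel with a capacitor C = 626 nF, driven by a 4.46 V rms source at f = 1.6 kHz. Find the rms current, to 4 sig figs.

ω = 2πf = 10050 rad/s
X_L = ωL = 481.5 Ω
X_C = 1/(ωC) = 158.9 Ω
Branch 1 (R+jX_L): Z₁ = 280.0 + j481.5 Ω, |Z₁| = 557.0 Ω
Branch 2 (−jX_C): Z₂ = −j158.9 Ω
Parallel: Z = Z₁Z₂/(Z₁+Z₂), |Z| = 207.2 Ω, ∠Z = -79.22°
I = V/|Z| = 4.46/207.2 = 21.53 mA

21.53 mA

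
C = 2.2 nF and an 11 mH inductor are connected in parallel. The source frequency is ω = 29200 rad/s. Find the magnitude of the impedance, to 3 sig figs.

328 Ω

X_L = ωL = 321 Ω
X_C = 1/(ωC) = 15600 Ω
Parallel: admittances add. Y = 1/(jωL) + jωC
Y = (0 − j0.00305) S
|Y| = 0.00305 S → |Z| = 1/|Y| = 328 Ω, ∠Z = −∠Y = 90.0°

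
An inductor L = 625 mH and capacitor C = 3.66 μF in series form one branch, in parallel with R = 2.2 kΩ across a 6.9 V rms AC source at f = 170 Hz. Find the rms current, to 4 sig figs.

ω = 2πf = 1068 rad/s
X_L = ωL = 667.6 Ω
X_C = 1/(ωC) = 255.8 Ω
Branch 1: Z₁ = R = 2200 Ω
Branch 2 (series LC): Z₂ = j(X_L − X_C) = j411.8 Ω
Parallel: Z = Z₁Z₂/(Z₁+Z₂), |Z| = 404.8 Ω, ∠Z = 79.40°
I = V/|Z| = 6.9/404.8 = 17.05 mA

17.05 mA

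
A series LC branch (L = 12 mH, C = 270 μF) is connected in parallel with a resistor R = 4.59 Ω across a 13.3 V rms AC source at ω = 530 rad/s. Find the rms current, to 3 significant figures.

21.4 A

X_L = ωL = 6.36 Ω
X_C = 1/(ωC) = 6.99 Ω
Branch 1: Z₁ = R = 4.59 Ω
Branch 2 (series LC): Z₂ = j(X_L − X_C) = −j0.628 Ω
Parallel: Z = Z₁Z₂/(Z₁+Z₂), |Z| = 0.622 Ω, ∠Z = -82.2°
I = V/|Z| = 13.3/0.622 = 21.4 A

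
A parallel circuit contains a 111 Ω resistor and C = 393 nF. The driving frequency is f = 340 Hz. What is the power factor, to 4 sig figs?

0.9957

ω = 2πf = 2136 rad/s
X_C = 1/(ωC) = 1191 Ω
Parallel: admittances add. Y = 1/R + jωC
Y = (0.009009 + j0.0008396) S
|Y| = 0.009048 S → |Z| = 1/|Y| = 110.5 Ω, ∠Z = −∠Y = -5.324°
cos φ = cos(-5.324°) = 0.9957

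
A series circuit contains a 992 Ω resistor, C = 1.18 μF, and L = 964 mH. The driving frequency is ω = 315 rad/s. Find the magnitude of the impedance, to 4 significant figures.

2585 Ω

X_L = ωL = 303.7 Ω
X_C = 1/(ωC) = 2690 Ω
Net reactance X = X_L − X_C = -2387 Ω
Z = 992.0 − j2387 Ω
|Z| = √(992.0² + 2387²) = 2585 Ω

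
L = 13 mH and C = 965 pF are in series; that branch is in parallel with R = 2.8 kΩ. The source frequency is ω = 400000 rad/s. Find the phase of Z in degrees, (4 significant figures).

47.02°

X_L = ωL = 5200 Ω
X_C = 1/(ωC) = 2591 Ω
Branch 1: Z₁ = R = 2800 Ω
Branch 2 (series LC): Z₂ = j(X_L − X_C) = j2609 Ω
Parallel: Z = Z₁Z₂/(Z₁+Z₂), |Z| = 1909 Ω, ∠Z = 47.02°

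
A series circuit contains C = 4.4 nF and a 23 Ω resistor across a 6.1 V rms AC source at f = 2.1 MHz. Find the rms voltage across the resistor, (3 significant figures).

ω = 2πf = 1.319e+07 rad/s
X_C = 1/(ωC) = 17.2 Ω
Z = 23.0 − j17.2 Ω
|Z| = √(23.0² + 17.2²) = 28.7 Ω
I = V/|Z| = 212 mA
V_R = I·|Z_R| = 0.212 × 23.0 = 4.88 V

4.88 V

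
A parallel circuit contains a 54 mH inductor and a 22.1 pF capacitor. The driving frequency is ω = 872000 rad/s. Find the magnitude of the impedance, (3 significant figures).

509000 Ω

X_L = ωL = 47100 Ω
X_C = 1/(ωC) = 51900 Ω
Parallel: admittances add. Y = 1/(jωL) + jωC
Y = (0 − j1.97e-06) S
|Y| = 1.97e-06 S → |Z| = 1/|Y| = 509000 Ω, ∠Z = −∠Y = 90.0°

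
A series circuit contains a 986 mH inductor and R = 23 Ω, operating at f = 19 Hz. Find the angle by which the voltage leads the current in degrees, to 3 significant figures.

78.9°

ω = 2πf = 119.4 rad/s
X_L = ωL = 118 Ω
Z = 23.0 + j118 Ω
|Z| = √(23.0² + 118²) = 120 Ω
∠Z = arctan(118/23.0) = 78.9°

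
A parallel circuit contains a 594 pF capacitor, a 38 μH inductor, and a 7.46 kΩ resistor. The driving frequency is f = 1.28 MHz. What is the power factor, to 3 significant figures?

0.0887

ω = 2πf = 8.042e+06 rad/s
X_L = ωL = 306 Ω
X_C = 1/(ωC) = 209 Ω
Parallel: admittances add. Y = 1/R + 1/(jωL) + jωC
Y = (0.000134 + j0.00151) S
|Y| = 0.00151 S → |Z| = 1/|Y| = 662 Ω, ∠Z = −∠Y = -84.9°
cos φ = cos(-84.9°) = 0.0887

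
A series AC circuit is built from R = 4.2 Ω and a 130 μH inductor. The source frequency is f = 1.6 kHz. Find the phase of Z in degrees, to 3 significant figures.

ω = 2πf = 10050 rad/s
X_L = ωL = 1.31 Ω
Z = 4.20 + j1.31 Ω
|Z| = √(4.20² + 1.31²) = 4.40 Ω
∠Z = arctan(1.31/4.20) = 17.3°

17.3°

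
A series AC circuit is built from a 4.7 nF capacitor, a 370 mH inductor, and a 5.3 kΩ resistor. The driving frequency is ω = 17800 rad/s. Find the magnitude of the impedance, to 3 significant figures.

X_L = ωL = 6590 Ω
X_C = 1/(ωC) = 12000 Ω
Net reactance X = X_L − X_C = -5370 Ω
Z = 5300 − j5370 Ω
|Z| = √(5300² + 5370²) = 7540 Ω

7540 Ω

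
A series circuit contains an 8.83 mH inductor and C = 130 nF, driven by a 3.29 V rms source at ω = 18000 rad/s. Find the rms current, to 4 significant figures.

X_L = ωL = 158.9 Ω
X_C = 1/(ωC) = 427.4 Ω
Net reactance X = X_L − X_C = -268.4 Ω
Z = − j268.4 Ω
|Z| = √(0² + 268.4²) = 268.4 Ω
I = V/|Z| = 3.29/268.4 = 12.26 mA

12.26 mA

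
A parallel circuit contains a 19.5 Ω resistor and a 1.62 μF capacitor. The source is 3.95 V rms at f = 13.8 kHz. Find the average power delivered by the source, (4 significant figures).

800.1 mW

ω = 2πf = 86710 rad/s
X_C = 1/(ωC) = 7.119 Ω
Parallel: admittances add. Y = 1/R + jωC
Y = (0.05128 + j0.1405) S
|Y| = 0.1495 S → |Z| = 1/|Y| = 6.687 Ω, ∠Z = −∠Y = -69.94°
I = V/|Z| = 590.7 mA
P = VI cos φ = 3.95 × 0.5907 × cos(-69.94°) = 800.1 mW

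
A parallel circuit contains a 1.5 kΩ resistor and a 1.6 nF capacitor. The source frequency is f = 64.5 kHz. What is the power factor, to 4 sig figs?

ω = 2πf = 405300 rad/s
X_C = 1/(ωC) = 1542 Ω
Parallel: admittances add. Y = 1/R + jωC
Y = (0.0006667 + j0.0006484) S
|Y| = 0.0009300 S → |Z| = 1/|Y| = 1075 Ω, ∠Z = −∠Y = -44.21°
cos φ = cos(-44.21°) = 0.7168

0.7168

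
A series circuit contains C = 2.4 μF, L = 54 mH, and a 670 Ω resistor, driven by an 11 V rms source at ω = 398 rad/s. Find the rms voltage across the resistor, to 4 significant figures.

6.017 V

X_L = ωL = 21.49 Ω
X_C = 1/(ωC) = 1047 Ω
Net reactance X = X_L − X_C = -1025 Ω
Z = 670.0 − j1025 Ω
|Z| = √(670.0² + 1025²) = 1225 Ω
I = V/|Z| = 8.980 mA
V_R = I·|Z_R| = 0.008980 × 670.0 = 6.017 V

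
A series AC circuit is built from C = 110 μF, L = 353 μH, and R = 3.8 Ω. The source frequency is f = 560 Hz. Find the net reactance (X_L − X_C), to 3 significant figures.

-1.34 Ω

ω = 2πf = 3519 rad/s
X_L = ωL = 1.24 Ω
X_C = 1/(ωC) = 2.58 Ω
X = 1.24 − 2.58 = -1.34 Ω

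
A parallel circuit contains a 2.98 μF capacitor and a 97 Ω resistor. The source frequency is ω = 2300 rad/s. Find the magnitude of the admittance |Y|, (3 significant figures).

X_C = 1/(ωC) = 146 Ω
Parallel: admittances add. Y = 1/R + jωC
Y = (0.0103 + j0.00685) S
|Y| = 0.0124 S → |Z| = 1/|Y| = 80.8 Ω, ∠Z = −∠Y = -33.6°

12.4 mS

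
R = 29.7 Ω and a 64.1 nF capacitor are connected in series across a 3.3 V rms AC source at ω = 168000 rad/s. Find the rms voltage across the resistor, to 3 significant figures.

1.01 V

X_C = 1/(ωC) = 92.9 Ω
Z = 29.7 − j92.9 Ω
|Z| = √(29.7² + 92.9²) = 97.5 Ω
I = V/|Z| = 33.8 mA
V_R = I·|Z_R| = 0.0338 × 29.7 = 1.01 V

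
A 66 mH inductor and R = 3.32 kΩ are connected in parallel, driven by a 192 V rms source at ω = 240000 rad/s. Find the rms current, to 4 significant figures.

59.09 mA

X_L = ωL = 15840 Ω
Parallel: admittances add. Y = 1/R + 1/(jωL)
Y = (0.0003012 − j6.313e-05) S
|Y| = 0.0003077 S → |Z| = 1/|Y| = 3249 Ω, ∠Z = −∠Y = 11.84°
I = V/|Z| = 192/3249 = 59.09 mA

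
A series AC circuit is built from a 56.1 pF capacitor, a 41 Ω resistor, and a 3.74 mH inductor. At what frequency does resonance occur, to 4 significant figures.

347.5 kHz

ω₀ = 1/√(LC) = 1/√(0.00374 × 5.61e-11) = 2.183e+06 rad/s
f₀ = ω₀/(2π) = 347.5 kHz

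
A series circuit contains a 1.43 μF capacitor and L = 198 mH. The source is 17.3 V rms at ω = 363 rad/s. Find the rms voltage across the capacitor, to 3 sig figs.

X_L = ωL = 71.9 Ω
X_C = 1/(ωC) = 1930 Ω
Net reactance X = X_L − X_C = -1850 Ω
Z = − j1850 Ω
|Z| = √(0² + 1850²) = 1850 Ω
I = V/|Z| = 9.33 mA
V_C = I·|Z_C| = 0.00933 × 1930 = 18.0 V

18.0 V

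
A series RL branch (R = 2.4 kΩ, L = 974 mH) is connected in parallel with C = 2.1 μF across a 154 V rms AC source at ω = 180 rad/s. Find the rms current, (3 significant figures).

83.3 mA

X_L = ωL = 175 Ω
X_C = 1/(ωC) = 2650 Ω
Branch 1 (R+jX_L): Z₁ = 2400 + j175 Ω, |Z₁| = 2410 Ω
Branch 2 (−jX_C): Z₂ = −j2650 Ω
Parallel: Z = Z₁Z₂/(Z₁+Z₂), |Z| = 1850 Ω, ∠Z = -40.0°
I = V/|Z| = 154/1850 = 83.3 mA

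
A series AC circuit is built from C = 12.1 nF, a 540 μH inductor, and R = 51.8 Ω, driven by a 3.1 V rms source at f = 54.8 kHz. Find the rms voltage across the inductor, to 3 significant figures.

ω = 2πf = 344300 rad/s
X_L = ωL = 186 Ω
X_C = 1/(ωC) = 240 Ω
Net reactance X = X_L − X_C = -54.1 Ω
Z = 51.8 − j54.1 Ω
|Z| = √(51.8² + 54.1²) = 74.9 Ω
I = V/|Z| = 41.4 mA
V_L = I·|Z_L| = 0.0414 × 186 = 7.70 V

7.70 V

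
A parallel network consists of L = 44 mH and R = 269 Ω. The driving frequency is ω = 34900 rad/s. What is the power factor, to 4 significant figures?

0.9850

X_L = ωL = 1536 Ω
Parallel: admittances add. Y = 1/R + 1/(jωL)
Y = (0.003717 − j0.0006512) S
|Y| = 0.003774 S → |Z| = 1/|Y| = 265.0 Ω, ∠Z = −∠Y = 9.936°
cos φ = cos(9.936°) = 0.9850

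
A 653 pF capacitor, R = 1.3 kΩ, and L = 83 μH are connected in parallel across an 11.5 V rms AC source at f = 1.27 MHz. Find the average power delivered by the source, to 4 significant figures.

ω = 2πf = 7.98e+06 rad/s
X_L = ωL = 662.3 Ω
X_C = 1/(ωC) = 191.9 Ω
Parallel: admittances add. Y = 1/R + 1/(jωL) + jωC
Y = (0.0007692 + j0.003701) S
|Y| = 0.003780 S → |Z| = 1/|Y| = 264.6 Ω, ∠Z = −∠Y = -78.26°
I = V/|Z| = 43.47 mA
P = VI cos φ = 11.5 × 0.04347 × cos(-78.26°) = 101.7 mW

101.7 mW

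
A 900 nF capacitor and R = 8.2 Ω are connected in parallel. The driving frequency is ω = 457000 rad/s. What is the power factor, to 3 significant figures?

0.284

X_C = 1/(ωC) = 2.43 Ω
Parallel: admittances add. Y = 1/R + jωC
Y = (0.122 + j0.411) S
|Y| = 0.429 S → |Z| = 1/|Y| = 2.33 Ω, ∠Z = −∠Y = -73.5°
cos φ = cos(-73.5°) = 0.284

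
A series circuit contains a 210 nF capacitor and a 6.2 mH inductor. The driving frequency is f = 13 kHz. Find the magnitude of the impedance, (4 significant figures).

ω = 2πf = 81680 rad/s
X_L = ωL = 506.4 Ω
X_C = 1/(ωC) = 58.30 Ω
Net reactance X = X_L − X_C = 448.1 Ω
Z = j448.1 Ω
|Z| = √(0² + 448.1²) = 448.1 Ω

448.1 Ω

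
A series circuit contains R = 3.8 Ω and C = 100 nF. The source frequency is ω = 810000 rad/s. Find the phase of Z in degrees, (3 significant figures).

X_C = 1/(ωC) = 12.3 Ω
Z = 3.80 − j12.3 Ω
|Z| = √(3.80² + 12.3²) = 12.9 Ω
∠Z = arctan(-12.3/3.80) = -72.9°

-72.9°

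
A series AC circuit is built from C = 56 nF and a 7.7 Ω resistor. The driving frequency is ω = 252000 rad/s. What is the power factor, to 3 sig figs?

0.108

X_C = 1/(ωC) = 70.9 Ω
Z = 7.70 − j70.9 Ω
|Z| = √(7.70² + 70.9²) = 71.3 Ω
∠Z = arctan(-70.9/7.70) = -83.8°
cos φ = cos(-83.8°) = 0.108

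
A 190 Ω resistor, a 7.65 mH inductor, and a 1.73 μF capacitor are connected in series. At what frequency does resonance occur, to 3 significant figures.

1.38 kHz

ω₀ = 1/√(LC) = 1/√(0.00765 × 1.73e-06) = 8693 rad/s
f₀ = ω₀/(2π) = 1.38 kHz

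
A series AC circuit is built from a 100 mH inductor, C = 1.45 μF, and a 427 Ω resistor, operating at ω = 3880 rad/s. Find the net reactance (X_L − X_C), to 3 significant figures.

210 Ω

X_L = ωL = 388 Ω
X_C = 1/(ωC) = 178 Ω
X = 388 − 178 = 210 Ω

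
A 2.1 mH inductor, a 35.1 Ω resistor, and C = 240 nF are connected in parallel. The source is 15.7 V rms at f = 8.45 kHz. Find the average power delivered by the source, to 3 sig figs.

ω = 2πf = 53090 rad/s
X_L = ωL = 111 Ω
X_C = 1/(ωC) = 78.5 Ω
Parallel: admittances add. Y = 1/R + 1/(jωL) + jωC
Y = (0.0285 + j0.00377) S
|Y| = 0.0287 S → |Z| = 1/|Y| = 34.8 Ω, ∠Z = −∠Y = -7.54°
I = V/|Z| = 451 mA
P = VI cos φ = 15.7 × 0.451 × cos(-7.54°) = 7.02 W

7.02 W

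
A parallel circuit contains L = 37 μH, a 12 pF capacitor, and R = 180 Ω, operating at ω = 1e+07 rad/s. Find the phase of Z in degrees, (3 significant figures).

24.9°

X_L = ωL = 370 Ω
X_C = 1/(ωC) = 8330 Ω
Parallel: admittances add. Y = 1/R + 1/(jωL) + jωC
Y = (0.00556 − j0.00258) S
|Y| = 0.00613 S → |Z| = 1/|Y| = 163 Ω, ∠Z = −∠Y = 24.9°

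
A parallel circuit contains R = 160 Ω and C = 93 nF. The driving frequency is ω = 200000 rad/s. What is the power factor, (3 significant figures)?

0.319

X_C = 1/(ωC) = 53.8 Ω
Parallel: admittances add. Y = 1/R + jωC
Y = (0.00625 + j0.0186) S
|Y| = 0.0196 S → |Z| = 1/|Y| = 51.0 Ω, ∠Z = −∠Y = -71.4°
cos φ = cos(-71.4°) = 0.319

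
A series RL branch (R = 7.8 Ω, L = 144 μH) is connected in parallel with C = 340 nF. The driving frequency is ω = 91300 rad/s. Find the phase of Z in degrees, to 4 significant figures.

37.07°

X_L = ωL = 13.15 Ω
X_C = 1/(ωC) = 32.21 Ω
Branch 1 (R+jX_L): Z₁ = 7.800 + j13.15 Ω, |Z₁| = 15.29 Ω
Branch 2 (−jX_C): Z₂ = −j32.21 Ω
Parallel: Z = Z₁Z₂/(Z₁+Z₂), |Z| = 23.90 Ω, ∠Z = 37.07°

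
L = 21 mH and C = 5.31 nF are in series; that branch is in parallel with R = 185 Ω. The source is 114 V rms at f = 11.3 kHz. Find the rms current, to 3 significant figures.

624 mA

ω = 2πf = 71000 rad/s
X_L = ωL = 1490 Ω
X_C = 1/(ωC) = 2650 Ω
Branch 1: Z₁ = R = 185 Ω
Branch 2 (series LC): Z₂ = j(X_L − X_C) = −j1160 Ω
Parallel: Z = Z₁Z₂/(Z₁+Z₂), |Z| = 183 Ω, ∠Z = -9.05°
I = V/|Z| = 114/183 = 624 mA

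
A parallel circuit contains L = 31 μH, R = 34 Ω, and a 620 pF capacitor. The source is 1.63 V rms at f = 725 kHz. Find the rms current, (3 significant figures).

48.4 mA

ω = 2πf = 4.555e+06 rad/s
X_L = ωL = 141 Ω
X_C = 1/(ωC) = 354 Ω
Parallel: admittances add. Y = 1/R + 1/(jωL) + jωC
Y = (0.0294 − j0.00426) S
|Y| = 0.0297 S → |Z| = 1/|Y| = 33.6 Ω, ∠Z = −∠Y = 8.24°
I = V/|Z| = 1.63/33.6 = 48.4 mA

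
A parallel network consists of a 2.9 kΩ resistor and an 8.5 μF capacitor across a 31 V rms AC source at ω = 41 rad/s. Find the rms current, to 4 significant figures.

X_C = 1/(ωC) = 2869 Ω
Parallel: admittances add. Y = 1/R + jωC
Y = (0.0003448 + j0.0003485) S
|Y| = 0.0004903 S → |Z| = 1/|Y| = 2040 Ω, ∠Z = −∠Y = -45.30°
I = V/|Z| = 31/2040 = 15.20 mA

15.20 mA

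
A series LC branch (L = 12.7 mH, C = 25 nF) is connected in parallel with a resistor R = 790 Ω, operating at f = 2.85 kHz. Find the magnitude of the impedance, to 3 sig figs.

ω = 2πf = 17910 rad/s
X_L = ωL = 227 Ω
X_C = 1/(ωC) = 2230 Ω
Branch 1: Z₁ = R = 790 Ω
Branch 2 (series LC): Z₂ = j(X_L − X_C) = −j2010 Ω
Parallel: Z = Z₁Z₂/(Z₁+Z₂), |Z| = 735 Ω, ∠Z = -21.5°

735 Ω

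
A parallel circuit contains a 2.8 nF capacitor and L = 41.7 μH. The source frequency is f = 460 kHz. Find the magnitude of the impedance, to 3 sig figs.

ω = 2πf = 2.89e+06 rad/s
X_L = ωL = 121 Ω
X_C = 1/(ωC) = 124 Ω
Parallel: admittances add. Y = 1/(jωL) + jωC
Y = (0 − j0.000204) S
|Y| = 0.000204 S → |Z| = 1/|Y| = 4890 Ω, ∠Z = −∠Y = 90.0°

4890 Ω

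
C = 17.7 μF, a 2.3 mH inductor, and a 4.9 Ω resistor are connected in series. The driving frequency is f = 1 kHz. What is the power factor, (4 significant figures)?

ω = 2πf = 6283 rad/s
X_L = ωL = 14.45 Ω
X_C = 1/(ωC) = 8.992 Ω
Net reactance X = X_L − X_C = 5.460 Ω
Z = 4.900 + j5.460 Ω
|Z| = √(4.900² + 5.460²) = 7.336 Ω
∠Z = arctan(5.460/4.900) = 48.09°
cos φ = cos(48.09°) = 0.6679

0.6679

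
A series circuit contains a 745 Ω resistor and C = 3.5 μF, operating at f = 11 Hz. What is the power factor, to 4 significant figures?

0.1774

ω = 2πf = 69.12 rad/s
X_C = 1/(ωC) = 4134 Ω
Z = 745.0 − j4134 Ω
|Z| = √(745.0² + 4134²) = 4200 Ω
∠Z = arctan(-4134/745.0) = -79.78°
cos φ = cos(-79.78°) = 0.1774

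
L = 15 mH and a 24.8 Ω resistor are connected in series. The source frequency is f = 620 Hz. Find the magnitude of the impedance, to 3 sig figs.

ω = 2πf = 3896 rad/s
X_L = ωL = 58.4 Ω
Z = 24.8 + j58.4 Ω
|Z| = √(24.8² + 58.4²) = 63.5 Ω

63.5 Ω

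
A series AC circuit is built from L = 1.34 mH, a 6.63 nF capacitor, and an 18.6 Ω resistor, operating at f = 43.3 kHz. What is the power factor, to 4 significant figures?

0.09751

ω = 2πf = 272100 rad/s
X_L = ωL = 364.6 Ω
X_C = 1/(ωC) = 554.4 Ω
Net reactance X = X_L − X_C = -189.8 Ω
Z = 18.60 − j189.8 Ω
|Z| = √(18.60² + 189.8²) = 190.7 Ω
∠Z = arctan(-189.8/18.60) = -84.40°
cos φ = cos(-84.40°) = 0.09751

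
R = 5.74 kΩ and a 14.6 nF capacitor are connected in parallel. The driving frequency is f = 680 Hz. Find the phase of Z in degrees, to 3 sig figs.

-19.7°

ω = 2πf = 4273 rad/s
X_C = 1/(ωC) = 16000 Ω
Parallel: admittances add. Y = 1/R + jωC
Y = (0.000174 + j6.24e-05) S
|Y| = 0.000185 S → |Z| = 1/|Y| = 5400 Ω, ∠Z = −∠Y = -19.7°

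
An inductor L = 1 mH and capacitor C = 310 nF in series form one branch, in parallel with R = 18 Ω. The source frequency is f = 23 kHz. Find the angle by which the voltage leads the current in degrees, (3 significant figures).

ω = 2πf = 144500 rad/s
X_L = ωL = 145 Ω
X_C = 1/(ωC) = 22.3 Ω
Branch 1: Z₁ = R = 18.0 Ω
Branch 2 (series LC): Z₂ = j(X_L − X_C) = j122 Ω
Parallel: Z = Z₁Z₂/(Z₁+Z₂), |Z| = 17.8 Ω, ∠Z = 8.38°

8.38°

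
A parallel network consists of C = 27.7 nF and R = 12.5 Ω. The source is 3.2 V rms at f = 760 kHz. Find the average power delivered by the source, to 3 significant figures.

ω = 2πf = 4.775e+06 rad/s
X_C = 1/(ωC) = 7.56 Ω
Parallel: admittances add. Y = 1/R + jωC
Y = (0.0800 + j0.132) S
|Y| = 0.155 S → |Z| = 1/|Y| = 6.47 Ω, ∠Z = −∠Y = -58.8°
I = V/|Z| = 495 mA
P = VI cos φ = 3.2 × 0.495 × cos(-58.8°) = 819 mW

819 mW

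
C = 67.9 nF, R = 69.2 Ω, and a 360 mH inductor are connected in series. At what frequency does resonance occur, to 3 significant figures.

1.02 kHz

ω₀ = 1/√(LC) = 1/√(0.36 × 6.79e-08) = 6396 rad/s
f₀ = ω₀/(2π) = 1.02 kHz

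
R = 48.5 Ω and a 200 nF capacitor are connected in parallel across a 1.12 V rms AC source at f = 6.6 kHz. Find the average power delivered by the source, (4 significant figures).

ω = 2πf = 41470 rad/s
X_C = 1/(ωC) = 120.6 Ω
Parallel: admittances add. Y = 1/R + jωC
Y = (0.02062 + j0.008294) S
|Y| = 0.02222 S → |Z| = 1/|Y| = 45.00 Ω, ∠Z = −∠Y = -21.91°
I = V/|Z| = 24.89 mA
P = VI cos φ = 1.12 × 0.02489 × cos(-21.91°) = 25.86 mW

25.86 mW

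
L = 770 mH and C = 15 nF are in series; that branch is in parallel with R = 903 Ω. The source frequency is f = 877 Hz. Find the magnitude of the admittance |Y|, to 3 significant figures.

1.11 mS

ω = 2πf = 5510 rad/s
X_L = ωL = 4240 Ω
X_C = 1/(ωC) = 12100 Ω
Branch 1: Z₁ = R = 903 Ω
Branch 2 (series LC): Z₂ = j(X_L − X_C) = −j7860 Ω
Parallel: Z = Z₁Z₂/(Z₁+Z₂), |Z| = 897 Ω, ∠Z = -6.56°
|Y| = 1/|Z| = 1.11 mS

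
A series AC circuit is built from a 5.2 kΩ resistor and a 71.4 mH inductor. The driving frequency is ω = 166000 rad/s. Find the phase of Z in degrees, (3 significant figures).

66.3°

X_L = ωL = 11900 Ω
Z = 5200 + j11900 Ω
|Z| = √(5200² + 11900²) = 12900 Ω
∠Z = arctan(11900/5200) = 66.3°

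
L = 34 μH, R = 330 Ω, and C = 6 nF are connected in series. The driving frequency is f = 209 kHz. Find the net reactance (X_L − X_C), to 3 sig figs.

ω = 2πf = 1.313e+06 rad/s
X_L = ωL = 44.6 Ω
X_C = 1/(ωC) = 127 Ω
X = 44.6 − 127 = -82.3 Ω

-82.3 Ω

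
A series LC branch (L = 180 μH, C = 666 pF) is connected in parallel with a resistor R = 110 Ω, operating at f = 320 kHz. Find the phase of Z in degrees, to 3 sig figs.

ω = 2πf = 2.011e+06 rad/s
X_L = ωL = 362 Ω
X_C = 1/(ωC) = 747 Ω
Branch 1: Z₁ = R = 110 Ω
Branch 2 (series LC): Z₂ = j(X_L − X_C) = −j385 Ω
Parallel: Z = Z₁Z₂/(Z₁+Z₂), |Z| = 106 Ω, ∠Z = -16.0°

-16.0°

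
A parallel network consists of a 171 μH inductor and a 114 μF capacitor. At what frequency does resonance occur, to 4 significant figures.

ω₀ = 1/√(LC) = 1/√(0.000171 × 0.000114) = 7162 rad/s
f₀ = ω₀/(2π) = 1.140 kHz

1.140 kHz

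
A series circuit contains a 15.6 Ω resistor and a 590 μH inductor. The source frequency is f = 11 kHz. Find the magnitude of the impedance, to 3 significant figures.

ω = 2πf = 69120 rad/s
X_L = ωL = 40.8 Ω
Z = 15.6 + j40.8 Ω
|Z| = √(15.6² + 40.8²) = 43.7 Ω

43.7 Ω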